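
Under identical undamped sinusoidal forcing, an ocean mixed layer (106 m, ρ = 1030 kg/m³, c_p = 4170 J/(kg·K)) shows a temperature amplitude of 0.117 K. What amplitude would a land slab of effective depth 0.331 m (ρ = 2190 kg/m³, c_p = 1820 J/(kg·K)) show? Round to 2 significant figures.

40 K

C_ocean = 4.55×10^8 J/(m²·K); C_land = 1.32×10^6 J/(m²·K).
A ∝ 1/C ⇒ A_land = A_ocean × C_ocean/C_land = 0.117 × 345 = 40.4 K.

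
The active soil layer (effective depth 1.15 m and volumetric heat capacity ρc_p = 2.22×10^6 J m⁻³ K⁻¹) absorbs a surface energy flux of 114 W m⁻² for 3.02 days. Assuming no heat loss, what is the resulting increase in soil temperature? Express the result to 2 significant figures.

Areal heat capacity C = ρc_p × D = 2.22×10^6 × 1.15 = 2.55×10^6 J/(m²·K).
Net heat input Q = F Δt = 114 × (3.02 days × 86400 s/day) = 2.97×10^7 J/m².
ΔT = Q / C = 2.97×10^7 / 2.55×10^6 = 11.7 K.

12 K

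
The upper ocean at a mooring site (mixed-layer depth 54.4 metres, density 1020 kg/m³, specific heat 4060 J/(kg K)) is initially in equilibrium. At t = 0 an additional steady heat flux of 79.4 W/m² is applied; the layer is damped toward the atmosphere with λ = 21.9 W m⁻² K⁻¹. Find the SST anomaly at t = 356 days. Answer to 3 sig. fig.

Areal heat capacity C = ρ c_p D = 1020 × 4060 × 54.4 = 2.25×10^8 J/(m^2 K).
τ = C / λ = 2.25×10^8 / 21.9 = 1.03×10^7 s.
Equilibrium anomaly ΔT_eq = F / λ = 79.4 / 21.9 = 3.63 K.
t = 356 days = 3.08×10^7 s, so t/τ = 2.99.
ΔT(t) = ΔT_eq (1 − e^(−t/τ)) = 3.63 × (1 − e^−2.99) = 3.44 K.

3.44 K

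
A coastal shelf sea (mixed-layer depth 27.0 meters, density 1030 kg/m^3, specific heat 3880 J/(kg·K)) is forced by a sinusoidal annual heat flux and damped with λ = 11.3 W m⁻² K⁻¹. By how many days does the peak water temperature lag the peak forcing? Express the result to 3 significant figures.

63.1 days

Areal heat capacity C = ρ c_p D = 1030 × 3880 × 27.0 = 1.08×10^8 J m⁻² K⁻¹.
ω = 2π / 3.15×10^7 s = 1.99×10^-7 s⁻¹.
Phase lag φ = arctan(Cω/λ) = arctan(21.5/11.3) = 1.09 rad.
Time lag = φ / ω = 1.09 / 1.99×10^-7 = 5.46×10^6 s = 63.1 days.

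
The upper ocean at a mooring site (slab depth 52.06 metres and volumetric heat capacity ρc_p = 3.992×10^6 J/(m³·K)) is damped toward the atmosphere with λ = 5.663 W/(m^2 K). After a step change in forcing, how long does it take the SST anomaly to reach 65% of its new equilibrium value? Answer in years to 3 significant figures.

1.22 years

Areal heat capacity C = ρc_p × D = 3.992×10^6 × 52.06 = 2.08×10^8 J/(m^2 K).
τ = C / λ = 2.08×10^8 / 5.663 = 3.67×10^7 s.
Fraction reached: 1 − e^(−t/τ) = 0.65 ⇒ t = −τ ln(1 − 0.65) = τ × 1.05.
t = 3.85×10^7 s = 1.22 years.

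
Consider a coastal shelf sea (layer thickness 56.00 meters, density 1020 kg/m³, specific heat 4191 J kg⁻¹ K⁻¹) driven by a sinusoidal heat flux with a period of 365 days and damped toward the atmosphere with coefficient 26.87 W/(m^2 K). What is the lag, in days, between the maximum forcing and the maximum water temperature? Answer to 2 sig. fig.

61 days

Areal heat capacity C = ρ c_p D = 1020 × 4191 × 56.00 = 2.39×10^8 J/(m²·K).
ω = 2π / 3.15×10^7 s = 1.99×10^-7 s⁻¹.
Phase lag φ = arctan(Cω/λ) = arctan(47.7/26.87) = 1.06 rad.
Time lag = φ / ω = 1.06 / 1.99×10^-7 = 5.31×10^6 s = 61.4 days.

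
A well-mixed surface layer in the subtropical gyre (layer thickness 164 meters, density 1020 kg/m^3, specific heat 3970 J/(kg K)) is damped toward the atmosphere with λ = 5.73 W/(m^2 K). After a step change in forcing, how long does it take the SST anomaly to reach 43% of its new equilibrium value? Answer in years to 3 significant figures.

Areal heat capacity C = ρ c_p D = 1020 × 3970 × 164 = 6.64×10^8 J m⁻² K⁻¹.
τ = C / λ = 6.64×10^8 / 5.73 = 1.16×10^8 s.
Fraction reached: 1 − e^(−t/τ) = 0.43 ⇒ t = −τ ln(1 − 0.43) = τ × 0.562.
t = 6.51×10^7 s = 2.06 years.

2.06 years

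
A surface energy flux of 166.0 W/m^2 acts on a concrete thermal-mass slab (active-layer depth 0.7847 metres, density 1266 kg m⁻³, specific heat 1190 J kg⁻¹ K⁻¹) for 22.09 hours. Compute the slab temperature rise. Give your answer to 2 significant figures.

11 K

Areal heat capacity C = ρ c_p D = 1266 × 1190 × 0.7847 = 1.18×10^6 J m⁻² K⁻¹.
Net heat input Q = F Δt = 166.0 × (22.09 hours × 3600 s/hour) = 1.32×10^7 J/m².
ΔT = Q / C = 1.32×10^7 / 1.18×10^6 = 11.2 K.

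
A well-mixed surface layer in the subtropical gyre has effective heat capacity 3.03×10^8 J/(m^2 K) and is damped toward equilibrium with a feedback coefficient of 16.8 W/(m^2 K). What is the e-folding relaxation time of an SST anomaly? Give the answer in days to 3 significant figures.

Areal heat capacity C = 3.03×10^8 J/(m^2 K) (given).
Relaxation time τ = C / λ = 3.03×10^8 / 16.8 = 1.80×10^7 s.
In days: 1.80×10^7 s / (86400 s/day) = 209 days.

209 days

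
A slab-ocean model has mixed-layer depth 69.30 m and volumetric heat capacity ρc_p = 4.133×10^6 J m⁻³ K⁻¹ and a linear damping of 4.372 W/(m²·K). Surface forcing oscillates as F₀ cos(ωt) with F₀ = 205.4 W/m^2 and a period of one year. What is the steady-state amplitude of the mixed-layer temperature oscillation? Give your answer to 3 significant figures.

Areal heat capacity C = ρc_p × D = 4.133×10^6 × 69.30 = 2.86×10^8 J m⁻² K⁻¹.
Angular frequency ω = 2π / T = 2π / 3.15×10^7 s = 1.99×10^-7 s⁻¹.
√((Cω)² + λ²) = √((57.1)² + 4.372²) = 57.2 W/(m²·K).
Amplitude A = F₀ / √((Cω)²+λ²) = 205.4 / 57.2 = 3.59 K.

3.59 K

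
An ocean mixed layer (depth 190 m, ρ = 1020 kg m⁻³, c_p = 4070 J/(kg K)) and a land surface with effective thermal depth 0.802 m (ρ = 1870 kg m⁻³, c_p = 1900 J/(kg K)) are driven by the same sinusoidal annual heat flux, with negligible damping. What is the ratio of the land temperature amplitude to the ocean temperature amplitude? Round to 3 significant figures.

277

C_ocean = 1020 × 4070 × 190 = 7.89×10^8 J/(m²·K).
C_land = 1870 × 1900 × 0.802 = 2.85×10^6 J/(m²·K).
Undamped amplitude ∝ 1/C, so A_land/A_ocean = C_ocean/C_land = 277.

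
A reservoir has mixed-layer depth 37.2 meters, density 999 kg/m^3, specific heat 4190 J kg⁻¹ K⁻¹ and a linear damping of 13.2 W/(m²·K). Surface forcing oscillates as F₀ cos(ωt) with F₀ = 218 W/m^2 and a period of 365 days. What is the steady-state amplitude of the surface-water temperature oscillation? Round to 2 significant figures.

Areal heat capacity C = ρ c_p D = 999 × 4190 × 37.2 = 1.56×10^8 J/(m²·K).
Angular frequency ω = 2π / T = 2π / 3.15×10^7 s = 1.99×10^-7 s⁻¹.
√((Cω)² + λ²) = √((31.0)² + 13.2²) = 33.7 W/(m²·K).
Amplitude A = F₀ / √((Cω)²+λ²) = 218 / 33.7 = 6.47 K.

6.5 K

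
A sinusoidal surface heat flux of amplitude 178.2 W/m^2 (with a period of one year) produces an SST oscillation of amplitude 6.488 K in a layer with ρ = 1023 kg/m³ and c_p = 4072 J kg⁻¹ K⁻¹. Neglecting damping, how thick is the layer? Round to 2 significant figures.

ω = 2π / 3.15×10^7 s = 1.99×10^-7 s⁻¹.
Required C = F₀ / (A ω) = 178.2 / (6.488 × 1.99×10^-7) = 1.38×10^8 J/(m²·K).
D = C / (ρ c_p) = 1.38×10^8 / (1023 × 4072) = 33.1 m.

33 m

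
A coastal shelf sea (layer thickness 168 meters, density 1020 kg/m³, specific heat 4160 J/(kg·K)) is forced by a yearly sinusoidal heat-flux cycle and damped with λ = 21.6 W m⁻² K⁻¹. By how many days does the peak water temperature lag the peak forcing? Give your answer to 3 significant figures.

82.5 days

Areal heat capacity C = ρ c_p D = 1020 × 4160 × 168 = 7.13×10^8 J m⁻² K⁻¹.
ω = 2π / 3.15×10^7 s = 1.99×10^-7 s⁻¹.
Phase lag φ = arctan(Cω/λ) = arctan(142/21.6) = 1.42 rad.
Time lag = φ / ω = 1.42 / 1.99×10^-7 = 7.13×10^6 s = 82.5 days.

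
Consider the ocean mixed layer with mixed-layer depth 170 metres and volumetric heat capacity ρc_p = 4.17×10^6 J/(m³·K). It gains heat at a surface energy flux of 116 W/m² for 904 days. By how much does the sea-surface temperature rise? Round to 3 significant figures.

12.8 K

Areal heat capacity C = ρc_p × D = 4.17×10^6 × 170 = 7.09×10^8 J/(m^2 K).
Net heat input Q = F Δt = 116 × (904 days × 86400 s/day) = 9.06×10^9 J/m².
ΔT = Q / C = 9.06×10^9 / 7.09×10^8 = 12.8 K.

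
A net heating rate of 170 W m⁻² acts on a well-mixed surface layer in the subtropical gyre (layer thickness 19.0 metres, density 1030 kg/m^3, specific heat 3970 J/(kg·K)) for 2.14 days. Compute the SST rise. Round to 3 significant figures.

Areal heat capacity C = ρ c_p D = 1030 × 3970 × 19.0 = 7.77×10^7 J/(m²·K).
Net heat input Q = F Δt = 170 × (2.14 days × 86400 s/day) = 3.14×10^7 J/m².
ΔT = Q / C = 3.14×10^7 / 7.77×10^7 = 0.405 K.

0.405 K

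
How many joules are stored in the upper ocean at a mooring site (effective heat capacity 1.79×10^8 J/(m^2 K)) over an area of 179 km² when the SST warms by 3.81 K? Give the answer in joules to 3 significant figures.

Areal heat capacity C = 1.79×10^8 J/(m^2 K) (given).
Heat per unit area: q = C ΔT = 1.79×10^8 × 3.81 = 6.82×10^8 J/m².
Total heat: Q = q × A = 6.82×10^8 × (179 × 10⁶ m²) = 1.22×10^17 J.

1.22×10^17 J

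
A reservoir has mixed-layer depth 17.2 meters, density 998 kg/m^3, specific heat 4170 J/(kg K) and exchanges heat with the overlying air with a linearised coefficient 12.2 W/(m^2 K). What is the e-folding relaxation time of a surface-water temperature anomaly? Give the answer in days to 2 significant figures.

Areal heat capacity C = ρ c_p D = 998 × 4170 × 17.2 = 7.16×10^7 J m⁻² K⁻¹.
Relaxation time τ = C / λ = 7.16×10^7 / 12.2 = 5.87×10^6 s.
In days: 5.87×10^6 s / (86400 s/day) = 67.9 days.

68 days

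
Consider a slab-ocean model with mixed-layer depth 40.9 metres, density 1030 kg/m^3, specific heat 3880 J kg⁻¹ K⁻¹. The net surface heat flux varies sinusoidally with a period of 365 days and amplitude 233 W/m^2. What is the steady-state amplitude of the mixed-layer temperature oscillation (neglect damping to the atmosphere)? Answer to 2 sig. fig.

Areal heat capacity C = ρ c_p D = 1030 × 3880 × 40.9 = 1.63×10^8 J/(m^2 K).
Angular frequency ω = 2π / T = 2π / 3.15×10^7 s = 1.99×10^-7 s⁻¹.
Cω = 1.63×10^8 × 1.99×10^-7 = 32.6 W/(m²·K).
Amplitude A = F₀ / (Cω) = 233 / 32.6 = 7.15 K.

7.2 K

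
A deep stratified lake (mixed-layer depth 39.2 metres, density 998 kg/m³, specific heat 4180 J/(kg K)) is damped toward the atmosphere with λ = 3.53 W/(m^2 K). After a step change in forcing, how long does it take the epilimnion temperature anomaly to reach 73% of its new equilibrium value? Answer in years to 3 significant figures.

Areal heat capacity C = ρ c_p D = 998 × 4180 × 39.2 = 1.64×10^8 J m⁻² K⁻¹.
τ = C / λ = 1.64×10^8 / 3.53 = 4.63×10^7 s.
Fraction reached: 1 − e^(−t/τ) = 0.73 ⇒ t = −τ ln(1 − 0.73) = τ × 1.31.
t = 6.07×10^7 s = 1.92 years.

1.92 years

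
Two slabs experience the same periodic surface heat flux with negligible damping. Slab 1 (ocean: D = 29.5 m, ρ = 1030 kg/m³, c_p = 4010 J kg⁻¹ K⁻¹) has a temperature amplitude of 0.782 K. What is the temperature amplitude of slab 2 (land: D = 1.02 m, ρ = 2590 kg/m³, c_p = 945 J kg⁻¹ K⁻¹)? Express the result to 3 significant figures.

38.2 K

C_ocean = 1.22×10^8 J/(m²·K); C_land = 2.50×10^6 J/(m²·K).
A ∝ 1/C ⇒ A_land = A_ocean × C_ocean/C_land = 0.782 × 48.8 = 38.2 K.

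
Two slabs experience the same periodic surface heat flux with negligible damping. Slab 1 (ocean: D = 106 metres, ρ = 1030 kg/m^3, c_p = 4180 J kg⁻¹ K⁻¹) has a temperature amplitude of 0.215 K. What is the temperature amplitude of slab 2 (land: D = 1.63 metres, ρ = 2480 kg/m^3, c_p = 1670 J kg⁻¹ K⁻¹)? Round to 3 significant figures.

C_ocean = 4.56×10^8 J/(m²·K); C_land = 6.75×10^6 J/(m²·K).
A ∝ 1/C ⇒ A_land = A_ocean × C_ocean/C_land = 0.215 × 67.6 = 14.5 K.

14.5 K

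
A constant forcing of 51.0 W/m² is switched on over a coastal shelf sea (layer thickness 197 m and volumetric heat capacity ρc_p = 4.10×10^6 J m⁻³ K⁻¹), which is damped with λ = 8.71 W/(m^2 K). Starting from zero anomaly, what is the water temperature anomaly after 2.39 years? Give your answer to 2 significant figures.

3.3 K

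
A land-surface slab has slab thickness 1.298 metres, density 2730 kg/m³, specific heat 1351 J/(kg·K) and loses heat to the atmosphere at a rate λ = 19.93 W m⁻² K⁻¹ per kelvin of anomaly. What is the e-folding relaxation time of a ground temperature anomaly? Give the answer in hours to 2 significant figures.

Areal heat capacity C = ρ c_p D = 2730 × 1351 × 1.298 = 4.79×10^6 J/(m²·K).
Relaxation time τ = C / λ = 4.79×10^6 / 19.93 = 2.40×10^5 s.
In hours: 2.40×10^5 s / (3600 s/hour) = 66.7 hours.

67 hours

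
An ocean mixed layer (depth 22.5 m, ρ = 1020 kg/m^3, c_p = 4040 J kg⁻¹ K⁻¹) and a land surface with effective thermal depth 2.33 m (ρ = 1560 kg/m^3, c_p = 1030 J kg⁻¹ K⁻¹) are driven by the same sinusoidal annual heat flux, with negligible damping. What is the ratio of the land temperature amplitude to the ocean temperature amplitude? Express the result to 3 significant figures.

24.8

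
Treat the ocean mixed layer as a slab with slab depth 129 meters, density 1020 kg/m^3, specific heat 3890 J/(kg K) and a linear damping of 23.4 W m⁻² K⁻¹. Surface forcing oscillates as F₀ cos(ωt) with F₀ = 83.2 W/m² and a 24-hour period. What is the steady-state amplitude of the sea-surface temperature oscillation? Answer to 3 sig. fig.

Areal heat capacity C = ρ c_p D = 1020 × 3890 × 129 = 5.12×10^8 J/(m^2 K).
Angular frequency ω = 2π / T = 2π / 86400 s = 7.27×10^-5 s⁻¹.
√((Cω)² + λ²) = √((37200)² + 23.4²) = 37200 W/(m²·K).
Amplitude A = F₀ / √((Cω)²+λ²) = 83.2 / 37200 = 0.00224 K.

0.00224 K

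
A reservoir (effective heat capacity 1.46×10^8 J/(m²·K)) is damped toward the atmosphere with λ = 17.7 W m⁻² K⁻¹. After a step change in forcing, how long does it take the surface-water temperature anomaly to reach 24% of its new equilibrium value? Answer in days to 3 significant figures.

26.2 days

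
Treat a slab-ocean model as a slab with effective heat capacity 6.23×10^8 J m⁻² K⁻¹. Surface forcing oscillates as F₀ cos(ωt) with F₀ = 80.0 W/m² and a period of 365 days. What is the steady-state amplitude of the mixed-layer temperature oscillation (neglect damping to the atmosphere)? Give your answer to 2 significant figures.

Areal heat capacity C = 6.23×10^8 J m⁻² K⁻¹ (given).
Angular frequency ω = 2π / T = 2π / 3.15×10^7 s = 1.99×10^-7 s⁻¹.
Cω = 6.23×10^8 × 1.99×10^-7 = 124 W/(m²·K).
Amplitude A = F₀ / (Cω) = 80.0 / 124 = 0.645 K.

0.64 K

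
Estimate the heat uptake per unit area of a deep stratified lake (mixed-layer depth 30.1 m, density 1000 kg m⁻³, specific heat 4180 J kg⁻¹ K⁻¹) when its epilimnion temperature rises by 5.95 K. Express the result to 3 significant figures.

Areal heat capacity C = ρ c_p D = 1000 × 4180 × 30.1 = 1.26×10^8 J/(m²·K).
ΔQ = C ΔT = 1.26×10^8 × 5.95 = 7.49×10^8 J/m².

7.49×10^8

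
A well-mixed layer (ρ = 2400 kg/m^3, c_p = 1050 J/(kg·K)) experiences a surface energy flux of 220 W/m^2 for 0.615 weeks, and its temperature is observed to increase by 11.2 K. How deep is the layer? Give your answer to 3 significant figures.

2.90 m

Heat input Q = F Δt = 220 × 3.72×10^5 s = 8.18×10^7 J/m².
Required areal heat capacity C = Q / ΔT = 7.31×10^6 J/(m²·K).
Depth D = C / (ρ c_p) = 7.31×10^6 / (2400 × 1050) = 2.90 m.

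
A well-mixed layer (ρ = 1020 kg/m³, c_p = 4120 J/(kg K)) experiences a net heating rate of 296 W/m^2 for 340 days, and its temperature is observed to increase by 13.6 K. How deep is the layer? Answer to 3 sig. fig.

Heat input Q = F Δt = 296 × 2.94×10^7 s = 8.70×10^9 J/m².
Required areal heat capacity C = Q / ΔT = 6.39×10^8 J/(m²·K).
Depth D = C / (ρ c_p) = 6.39×10^8 / (1020 × 4120) = 152 m.

152 m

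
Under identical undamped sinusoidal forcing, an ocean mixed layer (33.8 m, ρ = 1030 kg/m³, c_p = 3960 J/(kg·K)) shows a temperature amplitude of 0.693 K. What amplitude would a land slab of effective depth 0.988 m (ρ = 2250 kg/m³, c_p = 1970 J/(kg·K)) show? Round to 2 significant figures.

22 K

C_ocean = 1.38×10^8 J/(m²·K); C_land = 4.38×10^6 J/(m²·K).
A ∝ 1/C ⇒ A_land = A_ocean × C_ocean/C_land = 0.693 × 31.5 = 21.8 K.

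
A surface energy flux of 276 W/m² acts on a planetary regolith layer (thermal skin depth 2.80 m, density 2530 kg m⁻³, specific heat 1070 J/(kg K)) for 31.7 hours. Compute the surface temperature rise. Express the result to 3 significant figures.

4.16 K

Areal heat capacity C = ρ c_p D = 2530 × 1070 × 2.80 = 7.58×10^6 J m⁻² K⁻¹.
Net heat input Q = F Δt = 276 × (31.7 hours × 3600 s/hour) = 3.15×10^7 J/m².
ΔT = Q / C = 3.15×10^7 / 7.58×10^6 = 4.16 K.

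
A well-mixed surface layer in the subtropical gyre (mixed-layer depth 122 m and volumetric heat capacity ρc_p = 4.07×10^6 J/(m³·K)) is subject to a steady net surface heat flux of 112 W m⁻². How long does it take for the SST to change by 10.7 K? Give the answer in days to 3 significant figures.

Areal heat capacity C = ρc_p × D = 4.07×10^6 × 122 = 4.97×10^8 J/(m^2 K).
Time required: Δt = C ΔT / F = 4.97×10^8 × 10.7 / 112 = 4.74×10^7 s.
In days: 4.74×10^7 s / (86400 s/day) = 549 days.

549 days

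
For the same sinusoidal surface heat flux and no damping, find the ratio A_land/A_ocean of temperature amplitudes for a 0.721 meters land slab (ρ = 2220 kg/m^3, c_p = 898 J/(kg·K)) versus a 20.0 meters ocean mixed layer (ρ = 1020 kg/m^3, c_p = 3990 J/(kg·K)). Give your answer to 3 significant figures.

56.6

C_ocean = 1020 × 3990 × 20.0 = 8.14×10^7 J/(m²·K).
C_land = 2220 × 898 × 0.721 = 1.44×10^6 J/(m²·K).
Undamped amplitude ∝ 1/C, so A_land/A_ocean = C_ocean/C_land = 56.6.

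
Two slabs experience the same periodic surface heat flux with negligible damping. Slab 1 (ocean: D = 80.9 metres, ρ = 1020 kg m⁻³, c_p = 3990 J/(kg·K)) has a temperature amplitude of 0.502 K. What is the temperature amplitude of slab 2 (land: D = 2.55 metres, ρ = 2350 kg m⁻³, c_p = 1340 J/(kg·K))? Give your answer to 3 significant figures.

C_ocean = 3.29×10^8 J/(m²·K); C_land = 8.03×10^6 J/(m²·K).
A ∝ 1/C ⇒ A_land = A_ocean × C_ocean/C_land = 0.502 × 41.0 = 20.6 K.

20.6 K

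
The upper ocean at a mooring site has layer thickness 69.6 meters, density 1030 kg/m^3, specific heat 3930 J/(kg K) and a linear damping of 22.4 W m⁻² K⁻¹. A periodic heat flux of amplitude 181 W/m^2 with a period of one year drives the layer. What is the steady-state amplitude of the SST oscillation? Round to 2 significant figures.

Areal heat capacity C = ρ c_p D = 1030 × 3930 × 69.6 = 2.82×10^8 J/(m^2 K).
Angular frequency ω = 2π / T = 2π / 3.15×10^7 s = 1.99×10^-7 s⁻¹.
√((Cω)² + λ²) = √((56.1)² + 22.4²) = 60.4 W/(m²·K).
Amplitude A = F₀ / √((Cω)²+λ²) = 181 / 60.4 = 2.99 K.

3.0 K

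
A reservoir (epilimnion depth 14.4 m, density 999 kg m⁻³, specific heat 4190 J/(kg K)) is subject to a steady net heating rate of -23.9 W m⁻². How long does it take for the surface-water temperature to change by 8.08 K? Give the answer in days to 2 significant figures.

240 days

Areal heat capacity C = ρ c_p D = 999 × 4190 × 14.4 = 6.03×10^7 J/(m²·K).
Time required: Δt = C ΔT / F = 6.03×10^7 × -8.08 / -23.9 = 2.04×10^7 s.
In days: 2.04×10^7 s / (86400 s/day) = 236 days.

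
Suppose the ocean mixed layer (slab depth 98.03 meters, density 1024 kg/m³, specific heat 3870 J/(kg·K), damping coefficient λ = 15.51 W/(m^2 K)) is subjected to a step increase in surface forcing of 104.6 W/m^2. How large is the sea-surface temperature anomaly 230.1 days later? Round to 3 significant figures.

3.69 K

Areal heat capacity C = ρ c_p D = 1024 × 3870 × 98.03 = 3.88×10^8 J m⁻² K⁻¹.
τ = C / λ = 3.88×10^8 / 15.51 = 2.50×10^7 s.
Equilibrium anomaly ΔT_eq = F / λ = 104.6 / 15.51 = 6.74 K.
t = 230.1 days = 1.99×10^7 s, so t/τ = 0.794.
ΔT(t) = ΔT_eq (1 − e^(−t/τ)) = 6.74 × (1 − e^−0.794) = 3.69 K.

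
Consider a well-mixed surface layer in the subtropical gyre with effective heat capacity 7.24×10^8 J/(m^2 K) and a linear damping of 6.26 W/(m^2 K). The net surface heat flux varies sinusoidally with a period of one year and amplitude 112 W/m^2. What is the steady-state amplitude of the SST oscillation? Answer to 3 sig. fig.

0.776 K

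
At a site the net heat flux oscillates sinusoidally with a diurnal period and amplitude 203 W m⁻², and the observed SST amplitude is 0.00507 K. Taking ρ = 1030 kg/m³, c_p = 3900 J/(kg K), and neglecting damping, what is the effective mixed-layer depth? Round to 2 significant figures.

ω = 2π / 86400 s = 7.27×10^-5 s⁻¹.
Required C = F₀ / (A ω) = 203 / (0.00507 × 7.27×10^-5) = 5.51×10^8 J/(m²·K).
D = C / (ρ c_p) = 5.51×10^8 / (1030 × 3900) = 137 m.

140 m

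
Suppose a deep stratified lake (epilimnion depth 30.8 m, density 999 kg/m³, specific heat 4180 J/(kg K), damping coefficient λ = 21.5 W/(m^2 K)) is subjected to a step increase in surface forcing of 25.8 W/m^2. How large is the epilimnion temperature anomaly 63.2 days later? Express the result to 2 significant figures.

0.72 K

Areal heat capacity C = ρ c_p D = 999 × 4180 × 30.8 = 1.29×10^8 J/(m²·K).
τ = C / λ = 1.29×10^8 / 21.5 = 5.98×10^6 s.
Equilibrium anomaly ΔT_eq = F / λ = 25.8 / 21.5 = 1.20 K.
t = 63.2 days = 5.46×10^6 s, so t/τ = 0.913.
ΔT(t) = ΔT_eq (1 − e^(−t/τ)) = 1.20 × (1 − e^−0.913) = 0.718 K.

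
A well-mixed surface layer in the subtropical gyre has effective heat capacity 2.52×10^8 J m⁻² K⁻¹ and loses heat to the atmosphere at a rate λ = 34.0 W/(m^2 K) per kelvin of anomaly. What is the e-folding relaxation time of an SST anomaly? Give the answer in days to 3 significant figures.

85.8 days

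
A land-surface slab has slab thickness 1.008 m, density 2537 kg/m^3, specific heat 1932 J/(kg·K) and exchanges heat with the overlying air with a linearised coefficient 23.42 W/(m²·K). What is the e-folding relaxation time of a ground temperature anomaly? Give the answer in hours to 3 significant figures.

Areal heat capacity C = ρ c_p D = 2537 × 1932 × 1.008 = 4.94×10^6 J/(m^2 K).
Relaxation time τ = C / λ = 4.94×10^6 / 23.42 = 2.11×10^5 s.
In hours: 2.11×10^5 s / (3600 s/hour) = 58.6 hours.

58.6 hours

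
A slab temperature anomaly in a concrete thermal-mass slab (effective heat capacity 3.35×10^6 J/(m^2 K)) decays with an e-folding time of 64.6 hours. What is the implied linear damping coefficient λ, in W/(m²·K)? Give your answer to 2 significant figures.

Areal heat capacity C = 3.35×10^6 J/(m^2 K) (given).
τ = 64.6 hours = 2.33×10^5 s.
λ = C / τ = 3.35×10^6 / 2.33×10^5 = 14.4 W/(m²·K).

14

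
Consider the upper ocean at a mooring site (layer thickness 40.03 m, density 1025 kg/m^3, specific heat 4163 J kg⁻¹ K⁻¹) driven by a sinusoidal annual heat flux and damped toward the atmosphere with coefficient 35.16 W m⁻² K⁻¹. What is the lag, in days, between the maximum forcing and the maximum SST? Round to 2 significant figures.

45 days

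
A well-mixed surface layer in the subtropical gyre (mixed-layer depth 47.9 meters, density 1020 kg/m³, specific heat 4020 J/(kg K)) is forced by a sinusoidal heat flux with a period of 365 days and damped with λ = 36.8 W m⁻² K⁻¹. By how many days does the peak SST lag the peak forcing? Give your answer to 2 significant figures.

Areal heat capacity C = ρ c_p D = 1020 × 4020 × 47.9 = 1.96×10^8 J/(m²·K).
ω = 2π / 3.15×10^7 s = 1.99×10^-7 s⁻¹.
Phase lag φ = arctan(Cω/λ) = arctan(39.1/36.8) = 0.816 rad.
Time lag = φ / ω = 0.816 / 1.99×10^-7 = 4.10×10^6 s = 47.4 days.

47 days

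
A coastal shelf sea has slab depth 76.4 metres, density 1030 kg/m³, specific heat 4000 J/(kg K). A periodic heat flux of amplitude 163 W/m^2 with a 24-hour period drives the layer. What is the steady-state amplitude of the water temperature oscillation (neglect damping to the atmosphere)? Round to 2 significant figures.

0.0071 K

Areal heat capacity C = ρ c_p D = 1030 × 4000 × 76.4 = 3.15×10^8 J/(m^2 K).
Angular frequency ω = 2π / T = 2π / 86400 s = 7.27×10^-5 s⁻¹.
Cω = 3.15×10^8 × 7.27×10^-5 = 22900 W/(m²·K).
Amplitude A = F₀ / (Cω) = 163 / 22900 = 0.00712 K.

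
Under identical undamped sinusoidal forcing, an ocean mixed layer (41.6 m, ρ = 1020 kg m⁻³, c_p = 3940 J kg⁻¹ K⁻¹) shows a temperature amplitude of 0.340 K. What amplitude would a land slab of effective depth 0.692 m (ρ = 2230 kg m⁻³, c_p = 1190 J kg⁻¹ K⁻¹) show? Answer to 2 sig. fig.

C_ocean = 1.67×10^8 J/(m²·K); C_land = 1.84×10^6 J/(m²·K).
A ∝ 1/C ⇒ A_land = A_ocean × C_ocean/C_land = 0.340 × 91.0 = 31.0 K.

31 K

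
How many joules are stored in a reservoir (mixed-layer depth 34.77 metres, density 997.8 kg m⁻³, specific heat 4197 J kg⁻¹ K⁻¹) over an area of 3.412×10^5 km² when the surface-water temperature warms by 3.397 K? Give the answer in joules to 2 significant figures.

1.7×10^20 J

Areal heat capacity C = ρ c_p D = 997.8 × 4197 × 34.77 = 1.46×10^8 J/(m^2 K).
Heat per unit area: q = C ΔT = 1.46×10^8 × 3.397 = 4.95×10^8 J/m².
Total heat: Q = q × A = 4.95×10^8 × (3.412×10^5 × 10⁶ m²) = 1.69×10^20 J.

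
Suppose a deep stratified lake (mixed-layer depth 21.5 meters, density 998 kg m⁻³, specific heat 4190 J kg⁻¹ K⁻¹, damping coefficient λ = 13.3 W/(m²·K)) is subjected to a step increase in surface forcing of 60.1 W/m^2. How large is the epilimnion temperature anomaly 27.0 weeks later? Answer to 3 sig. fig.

Areal heat capacity C = ρ c_p D = 998 × 4190 × 21.5 = 8.99×10^7 J/(m^2 K).
τ = C / λ = 8.99×10^7 / 13.3 = 6.76×10^6 s.
Equilibrium anomaly ΔT_eq = F / λ = 60.1 / 13.3 = 4.52 K.
t = 27.0 weeks = 1.63×10^7 s, so t/τ = 2.42.
ΔT(t) = ΔT_eq (1 − e^(−t/τ)) = 4.52 × (1 − e^−2.42) = 4.12 K.

4.12 K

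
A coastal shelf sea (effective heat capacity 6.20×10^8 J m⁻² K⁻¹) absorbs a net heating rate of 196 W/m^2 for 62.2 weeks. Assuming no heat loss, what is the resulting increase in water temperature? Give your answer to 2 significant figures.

Areal heat capacity C = 6.20×10^8 J m⁻² K⁻¹ (given).
Net heat input Q = F Δt = 196 × (62.2 weeks × 6.048×10^5 s/week) = 7.37×10^9 J/m².
ΔT = Q / C = 7.37×10^9 / 6.20×10^8 = 11.9 K.

12 K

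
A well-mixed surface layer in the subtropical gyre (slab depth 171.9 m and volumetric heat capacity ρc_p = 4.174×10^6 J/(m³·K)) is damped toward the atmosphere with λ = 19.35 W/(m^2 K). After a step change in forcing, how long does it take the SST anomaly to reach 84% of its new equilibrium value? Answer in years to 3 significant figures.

Areal heat capacity C = ρc_p × D = 4.174×10^6 × 171.9 = 7.18×10^8 J m⁻² K⁻¹.
τ = C / λ = 7.18×10^8 / 19.35 = 3.71×10^7 s.
Fraction reached: 1 − e^(−t/τ) = 0.84 ⇒ t = −τ ln(1 − 0.84) = τ × 1.83.
t = 6.80×10^7 s = 2.15 years.

2.15 years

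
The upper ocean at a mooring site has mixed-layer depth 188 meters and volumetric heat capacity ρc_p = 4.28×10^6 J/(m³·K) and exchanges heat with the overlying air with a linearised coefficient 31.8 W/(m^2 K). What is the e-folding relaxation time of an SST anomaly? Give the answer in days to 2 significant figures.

290 days

Areal heat capacity C = ρc_p × D = 4.28×10^6 × 188 = 8.05×10^8 J/(m^2 K).
Relaxation time τ = C / λ = 8.05×10^8 / 31.8 = 2.53×10^7 s.
In days: 2.53×10^7 s / (86400 s/day) = 293 days.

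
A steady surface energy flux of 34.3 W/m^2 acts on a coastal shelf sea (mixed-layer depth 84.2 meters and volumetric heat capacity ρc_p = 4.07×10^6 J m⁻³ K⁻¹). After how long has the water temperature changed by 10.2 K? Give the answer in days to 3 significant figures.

Areal heat capacity C = ρc_p × D = 4.07×10^6 × 84.2 = 3.43×10^8 J m⁻² K⁻¹.
Time required: Δt = C ΔT / F = 3.43×10^8 × 10.2 / 34.3 = 1.02×10^8 s.
In days: 1.02×10^8 s / (86400 s/day) = 1180 days.

1180 days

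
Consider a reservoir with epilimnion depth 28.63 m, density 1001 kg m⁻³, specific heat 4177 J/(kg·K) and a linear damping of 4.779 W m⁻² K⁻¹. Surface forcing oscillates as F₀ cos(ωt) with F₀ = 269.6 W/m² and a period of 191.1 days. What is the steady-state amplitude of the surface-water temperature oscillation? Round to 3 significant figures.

Areal heat capacity C = ρ c_p D = 1001 × 4177 × 28.63 = 1.20×10^8 J m⁻² K⁻¹.
Angular frequency ω = 2π / T = 2π / 1.65×10^7 s = 3.81×10^-7 s⁻¹.
√((Cω)² + λ²) = √((45.6)² + 4.779²) = 45.8 W/(m²·K).
Amplitude A = F₀ / √((Cω)²+λ²) = 269.6 / 45.8 = 5.89 K.

5.89 K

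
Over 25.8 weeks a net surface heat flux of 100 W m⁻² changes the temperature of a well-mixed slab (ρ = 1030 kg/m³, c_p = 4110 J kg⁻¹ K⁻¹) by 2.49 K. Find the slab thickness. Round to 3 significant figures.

148 m

Heat input Q = F Δt = 100 × 1.56×10^7 s = 1.56×10^9 J/m².
Required areal heat capacity C = Q / ΔT = 6.27×10^8 J/(m²·K).
Depth D = C / (ρ c_p) = 6.27×10^8 / (1030 × 4110) = 148 m.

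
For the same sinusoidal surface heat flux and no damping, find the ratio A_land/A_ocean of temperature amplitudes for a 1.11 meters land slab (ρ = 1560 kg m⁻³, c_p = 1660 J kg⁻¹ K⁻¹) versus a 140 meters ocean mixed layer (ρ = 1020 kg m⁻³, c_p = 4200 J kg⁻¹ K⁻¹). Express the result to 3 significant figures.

209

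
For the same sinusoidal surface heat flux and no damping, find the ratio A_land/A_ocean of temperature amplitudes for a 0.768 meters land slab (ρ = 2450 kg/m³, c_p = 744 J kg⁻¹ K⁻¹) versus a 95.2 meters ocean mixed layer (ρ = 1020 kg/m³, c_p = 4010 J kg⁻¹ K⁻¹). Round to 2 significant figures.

280

C_ocean = 1020 × 4010 × 95.2 = 3.89×10^8 J/(m²·K).
C_land = 2450 × 744 × 0.768 = 1.40×10^6 J/(m²·K).
Undamped amplitude ∝ 1/C, so A_land/A_ocean = C_ocean/C_land = 278.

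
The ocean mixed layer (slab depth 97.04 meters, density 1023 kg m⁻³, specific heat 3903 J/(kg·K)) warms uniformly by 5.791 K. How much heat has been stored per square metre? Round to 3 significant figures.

2.24×10^9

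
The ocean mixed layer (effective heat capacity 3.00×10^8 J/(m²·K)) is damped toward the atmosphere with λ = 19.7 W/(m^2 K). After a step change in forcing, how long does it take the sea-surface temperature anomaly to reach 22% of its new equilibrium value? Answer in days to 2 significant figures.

44 days

Areal heat capacity C = 3.00×10^8 J/(m²·K) (given).
τ = C / λ = 3.00×10^8 / 19.7 = 1.52×10^7 s.
Fraction reached: 1 − e^(−t/τ) = 0.22 ⇒ t = −τ ln(1 − 0.22) = τ × 0.248.
t = 3.78×10^6 s = 43.8 days.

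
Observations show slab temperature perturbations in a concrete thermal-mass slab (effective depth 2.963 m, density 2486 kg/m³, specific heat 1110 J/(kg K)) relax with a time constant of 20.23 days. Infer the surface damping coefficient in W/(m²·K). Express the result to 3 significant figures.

Areal heat capacity C = ρ c_p D = 2486 × 1110 × 2.963 = 8.18×10^6 J m⁻² K⁻¹.
τ = 20.23 days = 1.75×10^6 s.
λ = C / τ = 8.18×10^6 / 1.75×10^6 = 4.68 W/(m²·K).

4.68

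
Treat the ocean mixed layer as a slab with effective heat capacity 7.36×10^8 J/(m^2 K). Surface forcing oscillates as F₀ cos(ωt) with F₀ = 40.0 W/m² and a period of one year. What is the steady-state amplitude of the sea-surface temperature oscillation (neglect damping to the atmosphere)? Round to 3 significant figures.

Areal heat capacity C = 7.36×10^8 J/(m^2 K) (given).
Angular frequency ω = 2π / T = 2π / 3.15×10^7 s = 1.99×10^-7 s⁻¹.
Cω = 7.36×10^8 × 1.99×10^-7 = 147 W/(m²·K).
Amplitude A = F₀ / (Cω) = 40.0 / 147 = 0.273 K.

0.273 K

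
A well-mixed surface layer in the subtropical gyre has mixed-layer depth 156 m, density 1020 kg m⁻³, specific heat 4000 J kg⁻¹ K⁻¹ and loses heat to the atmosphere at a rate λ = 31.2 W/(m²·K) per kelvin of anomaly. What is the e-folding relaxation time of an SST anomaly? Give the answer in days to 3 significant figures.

236 days

Areal heat capacity C = ρ c_p D = 1020 × 4000 × 156 = 6.36×10^8 J m⁻² K⁻¹.
Relaxation time τ = C / λ = 6.36×10^8 / 31.2 = 2.04×10^7 s.
In days: 2.04×10^7 s / (86400 s/day) = 236 days.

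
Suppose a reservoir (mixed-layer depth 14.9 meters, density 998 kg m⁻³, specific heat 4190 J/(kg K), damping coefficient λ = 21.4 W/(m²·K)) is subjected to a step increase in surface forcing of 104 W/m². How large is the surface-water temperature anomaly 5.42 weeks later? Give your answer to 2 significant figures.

3.3 K

Areal heat capacity C = ρ c_p D = 998 × 4190 × 14.9 = 6.23×10^7 J m⁻² K⁻¹.
τ = C / λ = 6.23×10^7 / 21.4 = 2.91×10^6 s.
Equilibrium anomaly ΔT_eq = F / λ = 104 / 21.4 = 4.86 K.
t = 5.42 weeks = 3.28×10^6 s, so t/τ = 1.13.
ΔT(t) = ΔT_eq (1 − e^(−t/τ)) = 4.86 × (1 − e^−1.13) = 3.28 K.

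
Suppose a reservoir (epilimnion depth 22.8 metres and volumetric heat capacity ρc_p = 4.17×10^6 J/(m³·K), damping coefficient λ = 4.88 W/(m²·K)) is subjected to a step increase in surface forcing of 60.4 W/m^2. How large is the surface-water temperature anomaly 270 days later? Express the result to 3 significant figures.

8.64 K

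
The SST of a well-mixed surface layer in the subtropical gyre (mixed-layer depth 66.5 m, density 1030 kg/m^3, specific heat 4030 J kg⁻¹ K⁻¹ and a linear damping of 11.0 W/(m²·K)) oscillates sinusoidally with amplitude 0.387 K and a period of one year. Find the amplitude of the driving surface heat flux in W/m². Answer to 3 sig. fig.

Areal heat capacity C = ρ c_p D = 1030 × 4030 × 66.5 = 2.76×10^8 J m⁻² K⁻¹.
ω = 2π / 3.15×10^7 s = 1.99×10^-7 s⁻¹.
√((Cω)² + λ²) = √((55.0)² + 11.0²) = 56.1 W/(m²·K).
F₀ = A × √((Cω)²+λ²) = 0.387 × 56.1 = 21.7 W/m².

21.7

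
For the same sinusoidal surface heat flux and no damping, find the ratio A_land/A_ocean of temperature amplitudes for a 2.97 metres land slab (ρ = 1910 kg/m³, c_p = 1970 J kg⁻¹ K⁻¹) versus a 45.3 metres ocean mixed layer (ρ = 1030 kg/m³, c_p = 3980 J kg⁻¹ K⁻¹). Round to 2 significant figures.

C_ocean = 1030 × 3980 × 45.3 = 1.86×10^8 J/(m²·K).
C_land = 1910 × 1970 × 2.97 = 1.12×10^7 J/(m²·K).
Undamped amplitude ∝ 1/C, so A_land/A_ocean = C_ocean/C_land = 16.6.

17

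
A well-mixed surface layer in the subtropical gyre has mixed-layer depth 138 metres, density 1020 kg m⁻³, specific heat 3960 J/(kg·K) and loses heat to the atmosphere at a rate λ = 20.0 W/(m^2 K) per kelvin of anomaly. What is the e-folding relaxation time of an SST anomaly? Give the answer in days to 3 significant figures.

Areal heat capacity C = ρ c_p D = 1020 × 3960 × 138 = 5.57×10^8 J/(m^2 K).
Relaxation time τ = C / λ = 5.57×10^8 / 20.0 = 2.79×10^7 s.
In days: 2.79×10^7 s / (86400 s/day) = 323 days.

323 days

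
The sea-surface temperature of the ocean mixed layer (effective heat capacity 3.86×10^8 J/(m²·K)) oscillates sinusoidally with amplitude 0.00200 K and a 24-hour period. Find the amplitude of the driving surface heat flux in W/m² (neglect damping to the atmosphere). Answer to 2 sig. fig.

56

Areal heat capacity C = 3.86×10^8 J/(m²·K) (given).
ω = 2π / 86400 s = 7.27×10^-5 s⁻¹.
Cω = 3.86×10^8 × 7.27×10^-5 = 28100 W/(m²·K).
F₀ = A × Cω = 0.00200 × 28100 = 56.1 W/m².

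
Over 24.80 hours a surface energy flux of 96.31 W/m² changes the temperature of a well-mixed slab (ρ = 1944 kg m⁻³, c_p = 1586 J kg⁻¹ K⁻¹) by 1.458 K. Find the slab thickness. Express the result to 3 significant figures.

1.91 m

Heat input Q = F Δt = 96.31 × 89300 s = 8.60×10^6 J/m².
Required areal heat capacity C = Q / ΔT = 5.90×10^6 J/(m²·K).
Depth D = C / (ρ c_p) = 5.90×10^6 / (1944 × 1586) = 1.91 m.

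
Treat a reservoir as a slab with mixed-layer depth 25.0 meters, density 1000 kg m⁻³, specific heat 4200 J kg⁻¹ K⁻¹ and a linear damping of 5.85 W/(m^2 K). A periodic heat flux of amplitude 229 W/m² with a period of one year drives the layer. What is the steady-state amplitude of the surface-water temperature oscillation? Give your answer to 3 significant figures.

10.5 K

Areal heat capacity C = ρ c_p D = 1000 × 4200 × 25.0 = 1.05×10^8 J m⁻² K⁻¹.
Angular frequency ω = 2π / T = 2π / 3.15×10^7 s = 1.99×10^-7 s⁻¹.
√((Cω)² + λ²) = √((20.9)² + 5.85²) = 21.7 W/(m²·K).
Amplitude A = F₀ / √((Cω)²+λ²) = 229 / 21.7 = 10.5 K.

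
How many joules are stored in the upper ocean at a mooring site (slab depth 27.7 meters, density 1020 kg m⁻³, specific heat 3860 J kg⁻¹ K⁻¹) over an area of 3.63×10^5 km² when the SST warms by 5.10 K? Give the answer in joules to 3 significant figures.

Areal heat capacity C = ρ c_p D = 1020 × 3860 × 27.7 = 1.09×10^8 J/(m^2 K).
Heat per unit area: q = C ΔT = 1.09×10^8 × 5.10 = 5.56×10^8 J/m².
Total heat: Q = q × A = 5.56×10^8 × (3.63×10^5 × 10⁶ m²) = 2.02×10^20 J.

2.02×10^20 J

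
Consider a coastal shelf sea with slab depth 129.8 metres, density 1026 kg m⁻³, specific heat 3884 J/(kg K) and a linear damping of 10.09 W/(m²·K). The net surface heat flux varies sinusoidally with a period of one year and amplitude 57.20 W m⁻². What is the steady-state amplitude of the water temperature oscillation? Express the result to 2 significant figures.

Areal heat capacity C = ρ c_p D = 1026 × 3884 × 129.8 = 5.17×10^8 J m⁻² K⁻¹.
Angular frequency ω = 2π / T = 2π / 3.15×10^7 s = 1.99×10^-7 s⁻¹.
√((Cω)² + λ²) = √((103)² + 10.09²) = 104 W/(m²·K).
Amplitude A = F₀ / √((Cω)²+λ²) = 57.20 / 104 = 0.552 K.

0.55 K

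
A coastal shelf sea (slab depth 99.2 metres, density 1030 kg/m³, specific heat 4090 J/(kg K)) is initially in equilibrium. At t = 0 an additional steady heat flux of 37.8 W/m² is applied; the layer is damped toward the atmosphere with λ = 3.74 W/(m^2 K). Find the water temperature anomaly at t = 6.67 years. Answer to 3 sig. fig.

Areal heat capacity C = ρ c_p D = 1030 × 4090 × 99.2 = 4.18×10^8 J/(m^2 K).
τ = C / λ = 4.18×10^8 / 3.74 = 1.12×10^8 s.
Equilibrium anomaly ΔT_eq = F / λ = 37.8 / 3.74 = 10.1 K.
t = 6.67 years = 2.10×10^8 s, so t/τ = 1.88.
ΔT(t) = ΔT_eq (1 − e^(−t/τ)) = 10.1 × (1 − e^−1.88) = 8.57 K.

8.57 K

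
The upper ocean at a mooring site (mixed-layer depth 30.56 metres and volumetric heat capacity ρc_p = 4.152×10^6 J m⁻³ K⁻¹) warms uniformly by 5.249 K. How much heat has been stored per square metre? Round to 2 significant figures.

Areal heat capacity C = ρc_p × D = 4.152×10^6 × 30.56 = 1.27×10^8 J/(m²·K).
ΔQ = C ΔT = 1.27×10^8 × 5.249 = 6.66×10^8 J/m².

6.7×10^8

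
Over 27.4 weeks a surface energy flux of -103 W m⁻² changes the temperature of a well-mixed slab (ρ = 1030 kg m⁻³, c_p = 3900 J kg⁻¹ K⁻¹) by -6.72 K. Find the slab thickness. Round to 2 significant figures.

63 m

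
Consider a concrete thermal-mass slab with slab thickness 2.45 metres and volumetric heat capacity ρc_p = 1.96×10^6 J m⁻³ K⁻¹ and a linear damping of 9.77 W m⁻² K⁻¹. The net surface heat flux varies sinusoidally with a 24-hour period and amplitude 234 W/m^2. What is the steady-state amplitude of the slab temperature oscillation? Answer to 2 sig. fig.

Areal heat capacity C = ρc_p × D = 1.96×10^6 × 2.45 = 4.80×10^6 J m⁻² K⁻¹.
Angular frequency ω = 2π / T = 2π / 86400 s = 7.27×10^-5 s⁻¹.
√((Cω)² + λ²) = √((349)² + 9.77²) = 349 W/(m²·K).
Amplitude A = F₀ / √((Cω)²+λ²) = 234 / 349 = 0.670 K.

0.67 K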